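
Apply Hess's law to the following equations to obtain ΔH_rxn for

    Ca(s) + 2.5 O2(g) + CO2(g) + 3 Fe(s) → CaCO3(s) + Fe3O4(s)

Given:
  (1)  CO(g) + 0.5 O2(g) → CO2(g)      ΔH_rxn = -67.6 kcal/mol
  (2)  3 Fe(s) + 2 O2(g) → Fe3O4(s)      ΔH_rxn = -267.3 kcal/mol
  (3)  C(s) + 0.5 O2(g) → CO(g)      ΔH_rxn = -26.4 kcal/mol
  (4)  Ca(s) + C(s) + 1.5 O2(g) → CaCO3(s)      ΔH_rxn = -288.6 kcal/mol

ΔH_rxn = -461.9 kcal/mol

(1) reversed: +67.6 kcal/mol
(2) as written: -267.3 kcal/mol
(3) reversed: +26.4 kcal/mol
(4) as written: -288.6 kcal/mol
By Hess's law, ΔH_rxn = (-1)·(-67.6) + (1)·(-267.3) + (-1)·(-26.4) + (1)·(-288.6) = -461.9 kcal/mol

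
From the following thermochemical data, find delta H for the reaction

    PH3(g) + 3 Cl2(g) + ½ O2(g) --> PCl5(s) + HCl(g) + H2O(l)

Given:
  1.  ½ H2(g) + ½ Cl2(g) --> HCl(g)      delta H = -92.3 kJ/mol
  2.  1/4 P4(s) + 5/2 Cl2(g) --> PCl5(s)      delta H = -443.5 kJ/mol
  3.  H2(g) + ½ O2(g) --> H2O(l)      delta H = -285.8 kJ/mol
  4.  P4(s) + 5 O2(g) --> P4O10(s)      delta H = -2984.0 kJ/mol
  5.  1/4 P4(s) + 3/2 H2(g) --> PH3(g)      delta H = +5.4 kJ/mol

delta H = -827.0 kJ/mol

eq. 1 as written: -92.3 kJ/mol
eq. 2 as written: -443.5 kJ/mol
eq. 3 as written: -285.8 kJ/mol
eq. 4: not needed.
eq. 5 reversed: -5.4 kJ/mol
Since enthalpy is a state function, delta H = (1)·(-92.3) + (1)·(-443.5) + (1)·(-285.8) + (-1)·(+5.4) = -827.0 kJ/mol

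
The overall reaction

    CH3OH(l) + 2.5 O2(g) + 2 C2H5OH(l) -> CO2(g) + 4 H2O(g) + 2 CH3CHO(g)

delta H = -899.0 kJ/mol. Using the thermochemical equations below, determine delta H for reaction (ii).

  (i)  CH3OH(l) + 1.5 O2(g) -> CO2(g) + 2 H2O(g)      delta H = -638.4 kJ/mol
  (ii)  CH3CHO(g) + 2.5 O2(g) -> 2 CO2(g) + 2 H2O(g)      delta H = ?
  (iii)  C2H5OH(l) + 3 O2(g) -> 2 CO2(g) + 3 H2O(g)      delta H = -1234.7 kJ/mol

(i) as written (CH3OH(l) already on the reactant side): -638.4 kJ/mol
(ii) reversed and × 2 (reverse to put CH3CHO(g) on the product side; ×2 to match 2 CH3CHO(g) in the target): contributes −2·x
(iii) × 2 (scale by 2 for the 2 C2H5OH(l)): (2)·(-1234.7) = -2469.4 kJ/mol
-899.0 = (-638.4) + (-2469.4) − 2·x
x = (-899.0 − (-3107.8)) / (-2) = -1104.4 kJ/mol

delta H = -1104.4 kJ/mol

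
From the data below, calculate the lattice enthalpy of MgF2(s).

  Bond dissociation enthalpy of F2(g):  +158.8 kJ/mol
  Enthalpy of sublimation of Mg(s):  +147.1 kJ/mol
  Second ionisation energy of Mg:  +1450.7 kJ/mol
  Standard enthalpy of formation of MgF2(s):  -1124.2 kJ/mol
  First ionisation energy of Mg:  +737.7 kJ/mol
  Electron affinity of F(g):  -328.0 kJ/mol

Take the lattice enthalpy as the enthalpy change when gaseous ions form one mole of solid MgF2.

ΔHf° = 1·ΔHsub + 1·(ΣIE) + 1·D(F2) + 2·EA + U
-1124.2 = 1·(+147.1) + 1·(+2188.4) + 1·(+158.8) + 2·(-328.0) + U
U = -1124.2 − (+1838.3) = -2962.5 kJ/mol

U = -2962.5 kJ/mol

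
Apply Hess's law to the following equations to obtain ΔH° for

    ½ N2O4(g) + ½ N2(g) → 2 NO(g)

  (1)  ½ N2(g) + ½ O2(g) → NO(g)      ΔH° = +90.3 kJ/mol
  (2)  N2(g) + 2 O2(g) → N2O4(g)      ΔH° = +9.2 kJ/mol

(1) × 2 (scale by 2 for the 2 NO(g)): (2)·(+90.3) = +180.6 kJ/mol
(2) reversed and × 1/2 (N2O4(g) must end up as a reactant; scale by 1/2 for the 1/2 N2O4(g)): (-1/2)·(+9.2) = -4.6 kJ/mol
Since enthalpy is a state function, ΔH° = (+180.6) + (-4.6) = 176.0 kJ/mol

ΔH° = 176.0 kJ/mol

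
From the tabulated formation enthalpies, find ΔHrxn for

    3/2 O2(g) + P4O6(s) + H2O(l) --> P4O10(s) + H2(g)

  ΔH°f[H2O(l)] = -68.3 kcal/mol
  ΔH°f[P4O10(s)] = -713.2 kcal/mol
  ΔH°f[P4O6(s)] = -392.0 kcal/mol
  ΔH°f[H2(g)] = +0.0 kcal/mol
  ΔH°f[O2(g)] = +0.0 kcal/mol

ΔHrxn = -252.9 kcal/mol

Products: 1·(-713.2) + 1·(+0.0) = -713.2
Reactants: 3/2·(+0.0) + 1·(-392.0) + 1·(-68.3) = -460.3
ΔHrxn = (-713.2) − (-460.3) = -252.9 kcal/mol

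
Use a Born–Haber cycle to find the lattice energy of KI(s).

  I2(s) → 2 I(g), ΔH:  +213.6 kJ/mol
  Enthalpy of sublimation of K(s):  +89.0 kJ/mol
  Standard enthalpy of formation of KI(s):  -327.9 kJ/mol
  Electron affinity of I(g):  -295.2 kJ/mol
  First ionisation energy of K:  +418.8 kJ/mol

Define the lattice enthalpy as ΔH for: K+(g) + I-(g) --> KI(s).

U = -647.3 kJ/mol

ΔHf° = 1·ΔHsub + 1·(ΣIE) + 1/2·D(I2) + 1·EA + U
-327.9 = 1·(+89.0) + 1·(+418.8) + 1/2·(+213.6) + 1·(-295.2) + U
U = -327.9 − (+319.4) = -647.3 kJ/mol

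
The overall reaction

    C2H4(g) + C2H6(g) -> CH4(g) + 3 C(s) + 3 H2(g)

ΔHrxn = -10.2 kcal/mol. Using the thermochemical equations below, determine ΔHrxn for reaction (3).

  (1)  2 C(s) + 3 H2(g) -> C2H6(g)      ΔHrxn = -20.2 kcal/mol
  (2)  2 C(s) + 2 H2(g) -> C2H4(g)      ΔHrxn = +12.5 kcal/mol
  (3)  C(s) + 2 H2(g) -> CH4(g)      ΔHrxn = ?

ΔHrxn = -17.9 kcal/mol

(1) reversed: +20.2 kcal/mol
(2) reversed: -12.5 kcal/mol
(3) as written: contributes x
-10.2 = (+20.2) + (-12.5) + x
x = (-10.2 − (+7.7)) / (1) = -17.9 kcal/mol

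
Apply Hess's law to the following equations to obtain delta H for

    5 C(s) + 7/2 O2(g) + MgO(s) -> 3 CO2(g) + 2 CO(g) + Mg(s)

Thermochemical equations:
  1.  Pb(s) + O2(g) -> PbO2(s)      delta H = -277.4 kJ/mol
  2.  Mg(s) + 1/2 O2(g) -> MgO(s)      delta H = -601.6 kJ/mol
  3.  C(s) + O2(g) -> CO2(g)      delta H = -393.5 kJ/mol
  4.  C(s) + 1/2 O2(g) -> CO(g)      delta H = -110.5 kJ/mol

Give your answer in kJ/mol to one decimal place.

eq. 1: not needed (PbO2(s) appears nowhere else).
eq. 2 reversed (MgO(s) must end up as a reactant): +601.6 kJ/mol
eq. 3 × 3 (×3 to match 3 CO2(g) in the target): (3)·(-393.5) = -1180.5 kJ/mol
eq. 4 × 2 (scale by 2 for the 2 CO(g)): (2)·(-110.5) = -221.0 kJ/mol
delta H = (+601.6) + (-1180.5) + (-221.0) = -799.9 kJ/mol

delta H = -799.9 kJ/mol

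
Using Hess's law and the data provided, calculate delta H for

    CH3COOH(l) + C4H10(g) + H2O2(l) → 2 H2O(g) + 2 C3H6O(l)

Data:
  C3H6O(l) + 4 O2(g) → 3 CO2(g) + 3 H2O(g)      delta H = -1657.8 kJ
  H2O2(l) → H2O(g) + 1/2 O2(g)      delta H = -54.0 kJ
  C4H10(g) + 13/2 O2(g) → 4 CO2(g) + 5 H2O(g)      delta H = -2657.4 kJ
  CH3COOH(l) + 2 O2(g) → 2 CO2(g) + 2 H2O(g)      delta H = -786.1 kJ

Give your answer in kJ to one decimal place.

equation 1 reversed and × 2 (reverse to put C3H6O(l) on the product side; ×2 to match 2 C3H6O(l) in the target): (-2)·(-1657.8) = +3315.6 kJ
equation 2 as written (H2O2(l) already on the reactant side): -54.0 kJ
equation 3 as written (C4H10(g) already on the reactant side): -2657.4 kJ
equation 4 as written (CH3COOH(l) already on the reactant side): -786.1 kJ
delta H = (-2)·(-1657.8) + (1)·(-54.0) + (1)·(-2657.4) + (1)·(-786.1) = -181.9 kJ

delta H = -181.9 kJ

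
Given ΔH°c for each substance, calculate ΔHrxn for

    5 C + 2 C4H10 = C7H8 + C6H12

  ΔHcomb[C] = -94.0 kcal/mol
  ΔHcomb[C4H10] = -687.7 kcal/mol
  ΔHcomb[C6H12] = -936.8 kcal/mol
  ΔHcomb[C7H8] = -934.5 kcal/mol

ΔHrxn = 25.9 kcal/mol

Using ΔH = Σ nΔHc°(reactants) − Σ nΔHc°(products):
= [5·(-94.0) + 2·(-687.7)] − [1·(-934.5) + 1·(-936.8)]
= 25.9 kcal/mol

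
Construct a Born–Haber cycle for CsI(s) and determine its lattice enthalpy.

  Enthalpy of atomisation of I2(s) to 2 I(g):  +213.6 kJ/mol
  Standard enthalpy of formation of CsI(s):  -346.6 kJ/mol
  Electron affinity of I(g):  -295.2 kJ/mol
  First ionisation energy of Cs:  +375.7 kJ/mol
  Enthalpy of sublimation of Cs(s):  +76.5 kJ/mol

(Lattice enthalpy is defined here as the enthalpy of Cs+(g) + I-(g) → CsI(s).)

ΔHf° = 1·ΔHsub + 1·(ΣIE) + 1/2·D(I2) + 1·EA + U
-346.6 = 1·(+76.5) + 1·(+375.7) + 1/2·(+213.6) + 1·(-295.2) + U
U = -346.6 − (+263.8) = -610.4 kJ/mol

U = -610.4 kJ/mol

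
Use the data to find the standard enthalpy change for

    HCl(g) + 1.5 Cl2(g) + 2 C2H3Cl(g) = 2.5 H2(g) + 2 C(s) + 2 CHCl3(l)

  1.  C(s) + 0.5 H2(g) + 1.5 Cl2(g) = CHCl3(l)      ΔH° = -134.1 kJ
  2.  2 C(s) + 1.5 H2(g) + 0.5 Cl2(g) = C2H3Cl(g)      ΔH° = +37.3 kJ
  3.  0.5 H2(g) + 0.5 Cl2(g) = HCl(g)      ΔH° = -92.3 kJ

eq. 1 × 2: (2)·(-134.1) = -268.2 kJ
eq. 2 reversed and × 2: (-2)·(+37.3) = -74.6 kJ
eq. 3 reversed: +92.3 kJ
By Hess's law, ΔH° = (-268.2) + (-74.6) + (+92.3) = -250.5 kJ

ΔH° = -250.5 kJ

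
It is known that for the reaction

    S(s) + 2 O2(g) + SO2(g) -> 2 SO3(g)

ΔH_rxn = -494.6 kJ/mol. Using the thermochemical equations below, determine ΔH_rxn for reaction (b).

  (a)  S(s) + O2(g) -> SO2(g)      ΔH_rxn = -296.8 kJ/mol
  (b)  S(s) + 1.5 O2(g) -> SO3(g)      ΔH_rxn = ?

ΔH_rxn = -395.7 kJ/mol

(a) reversed: +296.8 kJ/mol
(b) × 2: contributes 2·x
-494.6 = (+296.8) + 2·x
x = (-494.6 − (+296.8)) / (2) = -395.7 kJ/mol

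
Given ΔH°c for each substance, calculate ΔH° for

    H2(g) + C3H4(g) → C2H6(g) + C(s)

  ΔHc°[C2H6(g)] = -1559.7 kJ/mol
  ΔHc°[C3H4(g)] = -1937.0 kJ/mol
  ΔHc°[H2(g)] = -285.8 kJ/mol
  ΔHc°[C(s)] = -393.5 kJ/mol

Using ΔH = Σ nΔHc°(reactants) − Σ nΔHc°(products):
= [1·(-285.8) + 1·(-1937.0)] − [1·(-1559.7) + 1·(-393.5)]
= -269.6 kJ/mol

ΔH° = -269.6 kJ/mol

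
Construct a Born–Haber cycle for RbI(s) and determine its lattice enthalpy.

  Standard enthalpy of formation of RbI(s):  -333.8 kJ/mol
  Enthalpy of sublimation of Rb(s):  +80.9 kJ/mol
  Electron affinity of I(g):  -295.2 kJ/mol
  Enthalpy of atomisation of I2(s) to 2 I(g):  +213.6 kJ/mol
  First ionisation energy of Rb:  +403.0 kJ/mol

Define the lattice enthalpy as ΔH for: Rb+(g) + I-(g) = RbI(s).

U = -629.3 kJ/mol

ΔHf° = 1·ΔHsub + 1·(ΣIE) + 1/2·D(I2) + 1·EA + U
-333.8 = 1·(+80.9) + 1·(+403.0) + 1/2·(+213.6) + 1·(-295.2) + U
U = -333.8 − (+295.5) = -629.3 kJ/mol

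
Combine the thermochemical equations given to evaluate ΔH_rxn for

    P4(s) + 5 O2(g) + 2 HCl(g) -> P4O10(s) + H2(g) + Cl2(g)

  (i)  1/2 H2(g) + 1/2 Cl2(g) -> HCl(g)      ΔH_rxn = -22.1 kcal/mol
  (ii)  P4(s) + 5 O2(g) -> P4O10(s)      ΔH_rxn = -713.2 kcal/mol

ΔH_rxn = -669.0 kcal/mol

(i) reversed and × 2 (reverse to put HCl(g) on the reactant side; ×2 to match 2 HCl(g) in the target): (-2)·(-22.1) = +44.2 kcal/mol
(ii) as written (P4O10(s) already on the product side): -713.2 kcal/mol
Summing the manipulated equations, ΔH_rxn = (+44.2) + (-713.2) = -669.0 kcal/mol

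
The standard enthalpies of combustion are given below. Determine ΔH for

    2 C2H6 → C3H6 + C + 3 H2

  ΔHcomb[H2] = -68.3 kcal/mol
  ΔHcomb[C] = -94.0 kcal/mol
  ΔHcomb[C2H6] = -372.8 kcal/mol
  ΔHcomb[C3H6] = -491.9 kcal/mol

With combustion enthalpies, reactants minus products:
= [2·(-372.8)] − [1·(-491.9) + 1·(-94.0) + 3·(-68.3)]
= 45.2 kcal/mol

ΔH = 45.2 kcal/mol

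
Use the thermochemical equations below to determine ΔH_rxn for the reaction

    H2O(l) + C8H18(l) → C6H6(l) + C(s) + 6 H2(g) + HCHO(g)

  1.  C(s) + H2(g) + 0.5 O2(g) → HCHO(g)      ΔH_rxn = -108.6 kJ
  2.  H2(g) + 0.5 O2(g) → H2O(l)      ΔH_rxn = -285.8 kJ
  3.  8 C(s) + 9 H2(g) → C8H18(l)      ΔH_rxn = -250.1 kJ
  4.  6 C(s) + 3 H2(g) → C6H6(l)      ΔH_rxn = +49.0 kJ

eq. 1 as written: -108.6 kJ
eq. 2 reversed: +285.8 kJ
eq. 3 reversed: +250.1 kJ
eq. 4 as written: +49.0 kJ
By Hess's law, ΔH_rxn = (-108.6) + (+285.8) + (+250.1) + (+49.0) = 476.3 kJ

ΔH_rxn = 476.3 kJ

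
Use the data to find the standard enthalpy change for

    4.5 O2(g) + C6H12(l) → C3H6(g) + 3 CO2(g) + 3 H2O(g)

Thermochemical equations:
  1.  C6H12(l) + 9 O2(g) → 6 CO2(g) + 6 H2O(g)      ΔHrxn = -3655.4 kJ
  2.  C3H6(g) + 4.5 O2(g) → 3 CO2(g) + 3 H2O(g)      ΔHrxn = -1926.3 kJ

ΔHrxn = -1729.1 kJ

eq. 1 as written (C6H12(l) already on the reactant side): -3655.4 kJ
eq. 2 reversed (reverse to put C3H6(g) on the product side): +1926.3 kJ
ΔHrxn = (1)·(-3655.4) + (-1)·(-1926.3) = -1729.1 kJ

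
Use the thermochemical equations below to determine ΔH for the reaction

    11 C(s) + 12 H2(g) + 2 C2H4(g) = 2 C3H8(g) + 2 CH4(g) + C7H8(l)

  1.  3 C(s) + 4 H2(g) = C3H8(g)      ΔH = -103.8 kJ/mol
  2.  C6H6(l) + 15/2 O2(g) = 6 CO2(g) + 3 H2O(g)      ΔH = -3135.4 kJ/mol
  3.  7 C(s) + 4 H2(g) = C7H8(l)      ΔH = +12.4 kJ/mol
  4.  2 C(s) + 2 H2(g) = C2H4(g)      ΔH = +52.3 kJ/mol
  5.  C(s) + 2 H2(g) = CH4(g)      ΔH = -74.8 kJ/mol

eq. 1 × 2: (2)·(-103.8) = -207.6 kJ/mol
eq. 2: not needed.
eq. 3 as written: +12.4 kJ/mol
eq. 4 reversed and × 2: (-2)·(+52.3) = -104.6 kJ/mol
eq. 5 × 2: (2)·(-74.8) = -149.6 kJ/mol
Summing the manipulated equations, ΔH = (-207.6) + (+12.4) + (-104.6) + (-149.6) = -449.4 kJ/mol

ΔH = -449.4 kJ/mol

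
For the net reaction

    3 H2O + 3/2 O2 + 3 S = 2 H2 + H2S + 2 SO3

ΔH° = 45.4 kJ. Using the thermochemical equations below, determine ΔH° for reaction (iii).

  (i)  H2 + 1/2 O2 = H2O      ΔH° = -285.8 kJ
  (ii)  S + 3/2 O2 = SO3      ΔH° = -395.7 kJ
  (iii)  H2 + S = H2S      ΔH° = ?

(i) reversed and × 3: (-3)·(-285.8) = +857.4 kJ
(ii) × 2: (2)·(-395.7) = -791.4 kJ
(iii) as written: contributes x
+45.4 = (+857.4) + (-791.4) + x
x = (+45.4 − (+66.0)) / (1) = -20.6 kJ

ΔH° = -20.6 kJ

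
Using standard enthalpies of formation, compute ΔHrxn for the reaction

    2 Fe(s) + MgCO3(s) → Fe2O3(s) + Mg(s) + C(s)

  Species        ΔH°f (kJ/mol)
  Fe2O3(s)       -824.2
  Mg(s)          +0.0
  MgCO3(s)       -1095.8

Products: 1·(-824.2) + 1·(+0.0) + 1·(+0.0) = -824.2
Reactants: 2·(+0.0) + 1·(-1095.8) = -1095.8
ΔHrxn = (-824.2) − (-1095.8) = 271.6 kJ/mol

ΔHrxn = 271.6 kJ/mol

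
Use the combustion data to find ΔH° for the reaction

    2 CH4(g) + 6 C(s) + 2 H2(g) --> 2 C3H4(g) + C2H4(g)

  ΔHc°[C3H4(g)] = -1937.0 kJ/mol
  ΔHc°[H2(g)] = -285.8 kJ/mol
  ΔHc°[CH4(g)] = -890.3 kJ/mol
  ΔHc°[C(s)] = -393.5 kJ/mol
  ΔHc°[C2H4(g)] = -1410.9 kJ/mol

ΔH° = 571.7 kJ/mol

Using ΔH = Σ nΔHc°(reactants) − Σ nΔHc°(products):
= [2·(-890.3) + 6·(-393.5) + 2·(-285.8)] − [2·(-1937.0) + 1·(-1410.9)]
= 571.7 kJ/mol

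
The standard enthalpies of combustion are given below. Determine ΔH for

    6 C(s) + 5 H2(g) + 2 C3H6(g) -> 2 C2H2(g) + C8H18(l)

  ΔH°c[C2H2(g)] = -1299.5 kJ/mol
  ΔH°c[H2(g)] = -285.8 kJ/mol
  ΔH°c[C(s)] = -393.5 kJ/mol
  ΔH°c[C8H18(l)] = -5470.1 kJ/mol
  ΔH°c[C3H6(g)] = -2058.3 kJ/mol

ΔH = 162.5 kJ/mol

With combustion enthalpies, reactants minus products:
= [6·(-393.5) + 5·(-285.8) + 2·(-2058.3)] − [2·(-1299.5) + 1·(-5470.1)]
= 162.5 kJ/mol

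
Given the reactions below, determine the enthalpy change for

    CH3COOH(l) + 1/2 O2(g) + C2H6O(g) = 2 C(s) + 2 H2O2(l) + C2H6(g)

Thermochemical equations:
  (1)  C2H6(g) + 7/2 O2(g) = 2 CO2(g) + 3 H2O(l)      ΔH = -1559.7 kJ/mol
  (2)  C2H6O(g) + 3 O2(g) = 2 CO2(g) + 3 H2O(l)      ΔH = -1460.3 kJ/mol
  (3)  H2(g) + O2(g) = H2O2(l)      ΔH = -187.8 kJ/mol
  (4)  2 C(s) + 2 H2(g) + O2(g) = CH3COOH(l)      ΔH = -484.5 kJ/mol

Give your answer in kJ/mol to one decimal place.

(1) reversed: +1559.7 kJ/mol
(2) as written: -1460.3 kJ/mol
(3) × 2: (2)·(-187.8) = -375.6 kJ/mol
(4) reversed: +484.5 kJ/mol
By Hess's law, ΔH = (+1559.7) + (-1460.3) + (-375.6) + (+484.5) = 208.3 kJ/mol

ΔH = 208.3 kJ/mol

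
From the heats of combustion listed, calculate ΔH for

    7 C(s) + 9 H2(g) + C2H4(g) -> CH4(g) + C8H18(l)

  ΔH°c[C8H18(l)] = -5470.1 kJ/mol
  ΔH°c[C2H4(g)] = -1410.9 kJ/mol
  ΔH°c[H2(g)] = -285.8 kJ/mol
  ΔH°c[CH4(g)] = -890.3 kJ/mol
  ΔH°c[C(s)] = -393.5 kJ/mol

Using ΔH = Σ nΔHc°(reactants) − Σ nΔHc°(products):
= [7·(-393.5) + 9·(-285.8) + 1·(-1410.9)] − [1·(-890.3) + 1·(-5470.1)]
= -377.2 kJ/mol

ΔH = -377.2 kJ/mol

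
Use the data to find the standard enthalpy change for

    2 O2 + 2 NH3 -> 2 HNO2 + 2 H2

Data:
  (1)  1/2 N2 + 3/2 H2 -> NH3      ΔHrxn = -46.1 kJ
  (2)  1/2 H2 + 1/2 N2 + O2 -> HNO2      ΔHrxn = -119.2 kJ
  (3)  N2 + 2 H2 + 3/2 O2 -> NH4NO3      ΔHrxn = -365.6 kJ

ΔHrxn = -146.2 kJ

(1) reversed and × 2: (-2)·(-46.1) = +92.2 kJ
(2) × 2: (2)·(-119.2) = -238.4 kJ
(3): not needed.
Combining the equations, ΔHrxn = (+92.2) + (-238.4) = -146.2 kJ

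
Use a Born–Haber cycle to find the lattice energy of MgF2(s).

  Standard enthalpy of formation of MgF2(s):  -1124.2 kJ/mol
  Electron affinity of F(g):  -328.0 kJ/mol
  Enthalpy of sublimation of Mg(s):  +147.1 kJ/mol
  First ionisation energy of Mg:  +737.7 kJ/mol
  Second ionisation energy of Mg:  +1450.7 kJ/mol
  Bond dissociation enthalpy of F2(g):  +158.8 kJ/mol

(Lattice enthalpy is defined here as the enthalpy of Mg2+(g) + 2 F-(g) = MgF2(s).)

U = -2962.5 kJ/mol

ΔHf° = 1·ΔHsub + 1·(ΣIE) + 1·D(F2) + 2·EA + U
-1124.2 = 1·(+147.1) + 1·(+2188.4) + 1·(+158.8) + 2·(-328.0) + U
U = -1124.2 − (+1838.3) = -2962.5 kJ/mol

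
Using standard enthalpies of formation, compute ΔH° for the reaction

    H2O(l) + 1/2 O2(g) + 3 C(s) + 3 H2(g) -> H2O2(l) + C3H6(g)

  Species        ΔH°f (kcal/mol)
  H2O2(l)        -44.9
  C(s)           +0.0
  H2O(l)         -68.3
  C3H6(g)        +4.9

ΔH° = 28.3 kcal/mol

Products: 1·(-44.9) + 1·(+4.9) = -40.0
Reactants: 1·(-68.3) + 1/2·(+0.0) + 3·(+0.0) + 3·(+0.0) = -68.3
ΔH° = (-40.0) − (-68.3) = 28.3 kcal/mol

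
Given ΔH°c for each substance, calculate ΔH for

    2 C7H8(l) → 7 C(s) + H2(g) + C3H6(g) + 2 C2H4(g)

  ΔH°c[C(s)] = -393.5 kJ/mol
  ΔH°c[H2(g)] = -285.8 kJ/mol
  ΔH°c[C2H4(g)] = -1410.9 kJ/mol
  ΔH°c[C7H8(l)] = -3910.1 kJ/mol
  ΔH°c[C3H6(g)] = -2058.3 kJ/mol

Using ΔH = Σ nΔHc°(reactants) − Σ nΔHc°(products):
= [2·(-3910.1)] − [7·(-393.5) + 1·(-285.8) + 1·(-2058.3) + 2·(-1410.9)]
= 100.2 kJ/mol

ΔH = 100.2 kJ/mol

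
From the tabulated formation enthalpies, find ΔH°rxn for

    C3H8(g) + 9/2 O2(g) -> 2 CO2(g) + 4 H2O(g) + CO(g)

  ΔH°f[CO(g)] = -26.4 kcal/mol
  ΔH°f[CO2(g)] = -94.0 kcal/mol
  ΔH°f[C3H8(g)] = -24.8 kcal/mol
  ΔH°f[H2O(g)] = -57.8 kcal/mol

Products: 2·(-94.0) + 4·(-57.8) + 1·(-26.4) = -445.6
Reactants: 1·(-24.8) + 9/2·(+0.0) = -24.8
ΔH°rxn = (-445.6) − (-24.8) = -420.8 kcal/mol

ΔH°rxn = -420.8 kcal/mol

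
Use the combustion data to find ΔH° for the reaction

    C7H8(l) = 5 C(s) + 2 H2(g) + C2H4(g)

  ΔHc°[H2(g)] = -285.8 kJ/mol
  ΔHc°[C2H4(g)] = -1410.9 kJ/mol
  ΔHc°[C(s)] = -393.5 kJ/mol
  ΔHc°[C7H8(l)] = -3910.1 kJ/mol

Using ΔH = Σ nΔHc°(reactants) − Σ nΔHc°(products):
= [1·(-3910.1)] − [5·(-393.5) + 2·(-285.8) + 1·(-1410.9)]
= 39.9 kJ/mol

ΔH° = 39.9 kJ/mol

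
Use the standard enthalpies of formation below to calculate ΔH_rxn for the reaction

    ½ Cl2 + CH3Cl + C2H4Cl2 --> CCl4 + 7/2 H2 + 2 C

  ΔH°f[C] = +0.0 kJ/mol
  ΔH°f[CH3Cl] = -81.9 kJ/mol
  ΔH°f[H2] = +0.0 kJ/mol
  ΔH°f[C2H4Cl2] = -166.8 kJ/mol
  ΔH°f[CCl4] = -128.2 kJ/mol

ΔH_rxn = 120.5 kJ/mol

Products: 1·(-128.2) + 7/2·(+0.0) + 2·(+0.0) = -128.2
Reactants: 1/2·(+0.0) + 1·(-81.9) + 1·(-166.8) = -248.7
ΔH_rxn = (-128.2) − (-248.7) = 120.5 kJ/mol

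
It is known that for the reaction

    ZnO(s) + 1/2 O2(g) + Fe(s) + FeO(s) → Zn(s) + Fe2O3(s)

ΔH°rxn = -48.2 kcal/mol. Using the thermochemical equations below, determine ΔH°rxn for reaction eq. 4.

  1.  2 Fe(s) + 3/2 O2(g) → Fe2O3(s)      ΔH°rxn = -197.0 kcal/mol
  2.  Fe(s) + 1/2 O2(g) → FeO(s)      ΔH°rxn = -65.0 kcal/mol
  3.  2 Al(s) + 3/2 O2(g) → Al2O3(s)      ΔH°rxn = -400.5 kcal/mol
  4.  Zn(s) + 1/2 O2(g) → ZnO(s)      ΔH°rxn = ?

eq. 1 as written: -197.0 kcal/mol
eq. 2 reversed: +65.0 kcal/mol
eq. 3: not needed.
eq. 4 reversed: contributes −x
-48.2 = (-197.0) + (+65.0) − x
x = (-48.2 − (-132.0)) / (-1) = -83.8 kcal/mol

ΔH°rxn = -83.8 kcal/mol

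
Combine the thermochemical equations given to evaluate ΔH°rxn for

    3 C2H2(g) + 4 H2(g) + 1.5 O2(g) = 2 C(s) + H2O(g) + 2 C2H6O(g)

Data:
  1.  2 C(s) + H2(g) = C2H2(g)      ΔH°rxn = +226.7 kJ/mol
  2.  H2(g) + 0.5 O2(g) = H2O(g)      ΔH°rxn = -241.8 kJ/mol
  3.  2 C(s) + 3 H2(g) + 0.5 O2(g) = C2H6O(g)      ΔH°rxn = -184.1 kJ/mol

eq. 1 reversed and × 3: (-3)·(+226.7) = -680.1 kJ/mol
eq. 2 as written: -241.8 kJ/mol
eq. 3 × 2: (2)·(-184.1) = -368.2 kJ/mol
Summing the manipulated equations, ΔH°rxn = (-680.1) + (-241.8) + (-368.2) = -1290.1 kJ/mol

ΔH°rxn = -1290.1 kJ/mol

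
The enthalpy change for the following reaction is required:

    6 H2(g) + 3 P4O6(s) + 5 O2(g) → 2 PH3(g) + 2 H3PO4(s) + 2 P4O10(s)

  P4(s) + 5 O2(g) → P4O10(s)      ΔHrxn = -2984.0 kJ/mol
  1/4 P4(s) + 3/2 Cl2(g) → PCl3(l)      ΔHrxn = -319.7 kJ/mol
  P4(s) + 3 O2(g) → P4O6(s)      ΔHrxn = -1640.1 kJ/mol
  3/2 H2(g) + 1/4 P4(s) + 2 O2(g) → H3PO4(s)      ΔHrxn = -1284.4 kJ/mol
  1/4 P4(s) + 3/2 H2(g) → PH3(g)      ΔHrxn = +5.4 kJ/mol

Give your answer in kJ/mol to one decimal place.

equation 1 × 2: (2)·(-2984.0) = -5968.0 kJ/mol
equation 2: not needed.
equation 3 reversed and × 3: (-3)·(-1640.1) = +4920.3 kJ/mol
equation 4 × 2: (2)·(-1284.4) = -2568.8 kJ/mol
equation 5 × 2: (2)·(+5.4) = +10.8 kJ/mol
ΔHrxn = (-5968.0) + (+4920.3) + (-2568.8) + (+10.8) = -3605.7 kJ/mol

ΔHrxn = -3605.7 kJ/mol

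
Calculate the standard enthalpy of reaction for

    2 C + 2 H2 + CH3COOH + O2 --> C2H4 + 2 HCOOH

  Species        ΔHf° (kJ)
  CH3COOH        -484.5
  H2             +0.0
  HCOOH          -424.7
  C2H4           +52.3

ΔH°rxn = Σ nΔHf°(products) − Σ nΔHf°(reactants).
Products: 1·(+52.3) + 2·(-424.7) = -797.1
Reactants: 2·(+0.0) + 2·(+0.0) + 1·(-484.5) + 1·(+0.0) = -484.5
ΔH° = (-797.1) − (-484.5) = -312.6 kJ

ΔH° = -312.6 kJ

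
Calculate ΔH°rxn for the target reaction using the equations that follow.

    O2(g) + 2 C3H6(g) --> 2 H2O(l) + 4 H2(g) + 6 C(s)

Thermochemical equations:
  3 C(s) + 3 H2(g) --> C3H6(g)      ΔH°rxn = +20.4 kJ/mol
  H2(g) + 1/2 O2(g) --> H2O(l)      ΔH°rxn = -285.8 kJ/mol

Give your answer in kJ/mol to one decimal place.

equation 1 reversed and × 2 (reverse to put C3H6(g) on the reactant side; scale by 2 for the 2 C3H6(g)): (-2)·(+20.4) = -40.8 kJ/mol
equation 2 × 2 (×2 to match 2 H2O(l) in the target): (2)·(-285.8) = -571.6 kJ/mol
ΔH°rxn = (-40.8) + (-571.6) = -612.4 kJ/mol

ΔH°rxn = -612.4 kJ/mol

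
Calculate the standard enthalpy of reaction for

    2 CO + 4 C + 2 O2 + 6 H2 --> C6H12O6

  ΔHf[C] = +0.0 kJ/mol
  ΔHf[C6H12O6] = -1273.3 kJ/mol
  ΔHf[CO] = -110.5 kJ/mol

Products: 1·(-1273.3) = -1273.3
Reactants: 2·(-110.5) + 4·(+0.0) + 2·(+0.0) + 6·(+0.0) = -221.0
ΔHrxn = (-1273.3) − (-221.0) = -1052.3 kJ/mol

ΔHrxn = -1052.3 kJ/mol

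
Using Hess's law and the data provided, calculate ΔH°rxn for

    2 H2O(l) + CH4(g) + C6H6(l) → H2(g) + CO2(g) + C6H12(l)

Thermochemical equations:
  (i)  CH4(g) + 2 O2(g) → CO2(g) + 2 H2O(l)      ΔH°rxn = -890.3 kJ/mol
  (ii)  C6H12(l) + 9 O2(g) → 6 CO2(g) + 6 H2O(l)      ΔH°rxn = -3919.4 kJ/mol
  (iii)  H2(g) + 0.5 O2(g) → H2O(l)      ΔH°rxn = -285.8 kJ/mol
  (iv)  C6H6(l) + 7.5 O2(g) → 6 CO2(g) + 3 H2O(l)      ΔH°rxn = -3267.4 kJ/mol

(i) as written (CH4(g) already on the reactant side): -890.3 kJ/mol
(ii) reversed (C6H12(l) must end up as a product): +3919.4 kJ/mol
(iii) reversed (H2(g) must end up as a product): +285.8 kJ/mol
(iv) as written (C6H6(l) already on the reactant side): -3267.4 kJ/mol
Since enthalpy is a state function, ΔH°rxn = (-890.3) + (+3919.4) + (+285.8) + (-3267.4) = 47.5 kJ/mol

ΔH°rxn = 47.5 kJ/mol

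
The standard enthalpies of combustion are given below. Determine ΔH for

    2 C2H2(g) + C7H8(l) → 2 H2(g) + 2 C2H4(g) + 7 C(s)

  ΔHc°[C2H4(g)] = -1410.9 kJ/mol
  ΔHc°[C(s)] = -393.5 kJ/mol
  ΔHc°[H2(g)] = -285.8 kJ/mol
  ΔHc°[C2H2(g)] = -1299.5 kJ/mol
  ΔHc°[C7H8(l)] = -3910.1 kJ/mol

Using ΔH = Σ nΔHc°(reactants) − Σ nΔHc°(products):
= [2·(-1299.5) + 1·(-3910.1)] − [2·(-285.8) + 2·(-1410.9) + 7·(-393.5)]
= -361.2 kJ/mol

ΔH = -361.2 kJ/mol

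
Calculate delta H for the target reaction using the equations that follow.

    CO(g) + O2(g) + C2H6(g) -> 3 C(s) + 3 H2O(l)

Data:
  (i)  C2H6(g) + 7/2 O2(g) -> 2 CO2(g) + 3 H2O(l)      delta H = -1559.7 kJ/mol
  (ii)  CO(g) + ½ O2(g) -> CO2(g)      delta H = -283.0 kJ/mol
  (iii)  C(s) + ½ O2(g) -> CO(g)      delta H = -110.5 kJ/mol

(i) as written (C2H6(g) already on the reactant side): -1559.7 kJ/mol
(ii) reversed and × 2: (-2)·(-283.0) = +566.0 kJ/mol
(iii) reversed and × 3 (C(s) must end up as a product; ×3 to match 3 C(s) in the target): (-3)·(-110.5) = +331.5 kJ/mol
delta H = (1)·(-1559.7) + (-2)·(-283.0) + (-3)·(-110.5) = -662.2 kJ/mol

delta H = -662.2 kJ/mol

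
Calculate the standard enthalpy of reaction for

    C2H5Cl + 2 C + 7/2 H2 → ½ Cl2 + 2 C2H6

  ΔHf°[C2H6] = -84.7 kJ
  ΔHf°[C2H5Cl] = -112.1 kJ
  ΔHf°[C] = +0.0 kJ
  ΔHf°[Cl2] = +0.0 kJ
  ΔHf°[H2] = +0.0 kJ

ΔH°rxn = Σ nΔHf°(products) − Σ nΔHf°(reactants).
Products: 1/2·(+0.0) + 2·(-84.7) = -169.4
Reactants: 1·(-112.1) + 2·(+0.0) + 7/2·(+0.0) = -112.1
ΔH°rxn = (-169.4) − (-112.1) = -57.3 kJ

ΔH°rxn = -57.3 kJ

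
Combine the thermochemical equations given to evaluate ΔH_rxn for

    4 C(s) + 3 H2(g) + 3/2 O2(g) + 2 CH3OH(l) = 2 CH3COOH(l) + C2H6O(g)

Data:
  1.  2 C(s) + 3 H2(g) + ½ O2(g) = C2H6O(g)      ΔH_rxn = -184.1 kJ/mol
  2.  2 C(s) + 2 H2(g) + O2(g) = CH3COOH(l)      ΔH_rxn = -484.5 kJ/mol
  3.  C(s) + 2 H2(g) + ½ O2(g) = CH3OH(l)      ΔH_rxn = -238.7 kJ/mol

ΔH_rxn = -675.7 kJ/mol

eq. 1 as written (C2H6O(g) already on the product side): -184.1 kJ/mol
eq. 2 × 2 (×2 to match 2 CH3COOH(l) in the target): (2)·(-484.5) = -969.0 kJ/mol
eq. 3 reversed and × 2 (CH3OH(l) must end up as a reactant; ×2 to match 2 CH3OH(l) in the target): (-2)·(-238.7) = +477.4 kJ/mol
ΔH_rxn = (-184.1) + (-969.0) + (+477.4) = -675.7 kJ/mol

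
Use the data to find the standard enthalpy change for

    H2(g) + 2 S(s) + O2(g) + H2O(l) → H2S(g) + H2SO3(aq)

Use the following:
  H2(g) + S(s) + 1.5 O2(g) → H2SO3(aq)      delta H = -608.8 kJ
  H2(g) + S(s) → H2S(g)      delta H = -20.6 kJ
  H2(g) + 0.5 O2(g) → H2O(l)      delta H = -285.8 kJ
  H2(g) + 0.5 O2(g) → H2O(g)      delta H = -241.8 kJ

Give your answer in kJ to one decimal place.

delta H = -343.6 kJ

equation 1 as written: -608.8 kJ
equation 2 as written: -20.6 kJ
equation 3 reversed: +285.8 kJ
equation 4: not needed.
delta H = (-608.8) + (-20.6) + (+285.8) = -343.6 kJ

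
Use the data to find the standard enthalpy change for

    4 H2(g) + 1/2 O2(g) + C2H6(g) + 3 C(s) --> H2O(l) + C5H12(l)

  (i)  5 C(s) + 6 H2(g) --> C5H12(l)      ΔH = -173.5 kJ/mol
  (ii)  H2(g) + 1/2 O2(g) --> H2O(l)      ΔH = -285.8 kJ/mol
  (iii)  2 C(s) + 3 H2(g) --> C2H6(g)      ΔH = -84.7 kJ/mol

(i) as written: -173.5 kJ/mol
(ii) as written: -285.8 kJ/mol
(iii) reversed: +84.7 kJ/mol
ΔH = (1)·(-173.5) + (1)·(-285.8) + (-1)·(-84.7) = -374.6 kJ/mol

ΔH = -374.6 kJ/mol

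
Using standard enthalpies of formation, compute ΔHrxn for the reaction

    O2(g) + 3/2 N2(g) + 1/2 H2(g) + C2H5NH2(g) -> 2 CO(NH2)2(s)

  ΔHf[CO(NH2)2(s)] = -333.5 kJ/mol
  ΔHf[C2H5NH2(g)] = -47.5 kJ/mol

Products: 2·(-333.5) = -667.0
Reactants: 1·(+0.0) + 3/2·(+0.0) + 1/2·(+0.0) + 1·(-47.5) = -47.5
ΔHrxn = (-667.0) − (-47.5) = -619.5 kJ/mol

ΔHrxn = -619.5 kJ/mol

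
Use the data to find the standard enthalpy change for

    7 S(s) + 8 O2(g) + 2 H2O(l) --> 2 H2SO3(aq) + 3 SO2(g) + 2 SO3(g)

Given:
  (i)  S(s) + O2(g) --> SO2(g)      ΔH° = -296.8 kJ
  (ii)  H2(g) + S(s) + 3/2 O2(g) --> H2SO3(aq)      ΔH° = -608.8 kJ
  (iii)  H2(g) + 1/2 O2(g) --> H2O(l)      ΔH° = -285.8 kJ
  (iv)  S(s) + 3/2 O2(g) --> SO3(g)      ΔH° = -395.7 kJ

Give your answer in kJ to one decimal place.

(i) × 3 (×3 to match 3 SO2(g) in the target): (3)·(-296.8) = -890.4 kJ
(ii) × 2 (scale by 2 for the 2 H2SO3(aq)): (2)·(-608.8) = -1217.6 kJ
(iii) reversed and × 2 (reverse to put H2O(l) on the reactant side; scale by 2 for the 2 H2O(l)): (-2)·(-285.8) = +571.6 kJ
(iv) × 2 (×2 to match 2 SO3(g) in the target): (2)·(-395.7) = -791.4 kJ
ΔH° = (-890.4) + (-1217.6) + (+571.6) + (-791.4) = -2327.8 kJ

ΔH° = -2327.8 kJ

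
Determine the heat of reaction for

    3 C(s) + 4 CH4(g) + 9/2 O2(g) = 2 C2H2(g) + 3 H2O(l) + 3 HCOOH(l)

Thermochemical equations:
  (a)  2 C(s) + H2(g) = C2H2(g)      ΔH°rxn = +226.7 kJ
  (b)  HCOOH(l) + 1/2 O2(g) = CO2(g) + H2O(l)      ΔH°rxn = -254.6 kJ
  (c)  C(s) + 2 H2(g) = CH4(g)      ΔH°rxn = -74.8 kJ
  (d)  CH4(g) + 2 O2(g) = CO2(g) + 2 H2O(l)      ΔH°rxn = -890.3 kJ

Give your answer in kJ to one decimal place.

ΔH°rxn = -1378.9 kJ

(a) × 2 (scale by 2 for the 2 C2H2(g)): (2)·(+226.7) = +453.4 kJ
(b) reversed and × 3 (reverse to put HCOOH(l) on the product side; scale by 3 for the 3 HCOOH(l)): (-3)·(-254.6) = +763.8 kJ
(c) reversed: +74.8 kJ
(d) × 3: (3)·(-890.3) = -2670.9 kJ
ΔH°rxn = (2)·(+226.7) + (-3)·(-254.6) + (-1)·(-74.8) + (3)·(-890.3) = -1378.9 kJ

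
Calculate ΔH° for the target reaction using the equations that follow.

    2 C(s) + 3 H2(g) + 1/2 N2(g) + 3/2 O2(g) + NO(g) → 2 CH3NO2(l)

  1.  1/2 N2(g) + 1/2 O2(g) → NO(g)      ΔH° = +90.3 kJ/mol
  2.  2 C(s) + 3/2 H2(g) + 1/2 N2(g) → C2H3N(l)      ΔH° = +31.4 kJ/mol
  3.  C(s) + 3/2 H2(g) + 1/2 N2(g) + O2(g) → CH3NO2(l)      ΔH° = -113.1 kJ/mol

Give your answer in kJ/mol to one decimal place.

eq. 1 reversed: -90.3 kJ/mol
eq. 2: not needed.
eq. 3 × 2: (2)·(-113.1) = -226.2 kJ/mol
Since enthalpy is a state function, ΔH° = (-90.3) + (-226.2) = -316.5 kJ/mol

ΔH° = -316.5 kJ/mol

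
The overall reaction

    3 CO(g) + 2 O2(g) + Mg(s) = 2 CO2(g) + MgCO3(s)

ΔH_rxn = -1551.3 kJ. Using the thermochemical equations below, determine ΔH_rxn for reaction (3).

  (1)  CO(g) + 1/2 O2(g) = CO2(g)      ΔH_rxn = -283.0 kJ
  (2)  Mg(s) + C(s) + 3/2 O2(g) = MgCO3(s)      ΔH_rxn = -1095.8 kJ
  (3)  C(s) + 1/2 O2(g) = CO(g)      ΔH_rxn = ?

(1) × 2 (scale by 2 for the 2 CO2(g)): (2)·(-283.0) = -566.0 kJ
(2) as written (MgCO3(s) already on the product side): -1095.8 kJ
(3) reversed: contributes −x
-1551.3 = (-566.0) + (-1095.8) − x
x = (-1551.3 − (-1661.8)) / (-1) = -110.5 kJ

ΔH_rxn = -110.5 kJ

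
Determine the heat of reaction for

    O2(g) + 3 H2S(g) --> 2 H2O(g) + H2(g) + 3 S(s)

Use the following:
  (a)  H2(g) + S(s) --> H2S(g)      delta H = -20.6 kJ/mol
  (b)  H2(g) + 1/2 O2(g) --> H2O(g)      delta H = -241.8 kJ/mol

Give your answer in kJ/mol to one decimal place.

(a) reversed and × 3: (-3)·(-20.6) = +61.8 kJ/mol
(b) × 2: (2)·(-241.8) = -483.6 kJ/mol
By Hess's law, delta H = (-3)·(-20.6) + (2)·(-241.8) = -421.8 kJ/mol

delta H = -421.8 kJ/mol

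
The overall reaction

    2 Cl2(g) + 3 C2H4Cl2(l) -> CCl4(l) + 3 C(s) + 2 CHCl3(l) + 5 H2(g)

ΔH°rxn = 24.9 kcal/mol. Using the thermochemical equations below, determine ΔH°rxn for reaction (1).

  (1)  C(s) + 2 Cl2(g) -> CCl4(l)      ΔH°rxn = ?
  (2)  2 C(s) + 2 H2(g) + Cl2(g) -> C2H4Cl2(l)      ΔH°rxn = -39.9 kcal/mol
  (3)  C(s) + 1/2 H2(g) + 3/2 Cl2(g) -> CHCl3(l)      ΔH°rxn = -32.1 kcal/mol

ΔH°rxn = -30.6 kcal/mol

(1) as written: contributes x
(2) reversed and × 3: (-3)·(-39.9) = +119.7 kcal/mol
(3) × 2: (2)·(-32.1) = -64.2 kcal/mol
+24.9 = (+119.7) + (-64.2) + x
x = (+24.9 − (+55.5)) / (1) = -30.6 kcal/mol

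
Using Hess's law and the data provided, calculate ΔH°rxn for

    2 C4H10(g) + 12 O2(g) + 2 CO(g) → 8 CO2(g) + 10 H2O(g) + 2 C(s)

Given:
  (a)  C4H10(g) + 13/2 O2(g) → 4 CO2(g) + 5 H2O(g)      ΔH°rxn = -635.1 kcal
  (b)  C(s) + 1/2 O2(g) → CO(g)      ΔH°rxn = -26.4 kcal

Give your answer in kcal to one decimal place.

ΔH°rxn = -1217.4 kcal

(a) × 2 (×2 to match 2 C4H10(g) in the target): (2)·(-635.1) = -1270.2 kcal
(b) reversed and × 2 (reverse to put CO(g) on the reactant side; scale by 2 for the 2 CO(g)): (-2)·(-26.4) = +52.8 kcal
Summing the manipulated equations, ΔH°rxn = (-1270.2) + (+52.8) = -1217.4 kcal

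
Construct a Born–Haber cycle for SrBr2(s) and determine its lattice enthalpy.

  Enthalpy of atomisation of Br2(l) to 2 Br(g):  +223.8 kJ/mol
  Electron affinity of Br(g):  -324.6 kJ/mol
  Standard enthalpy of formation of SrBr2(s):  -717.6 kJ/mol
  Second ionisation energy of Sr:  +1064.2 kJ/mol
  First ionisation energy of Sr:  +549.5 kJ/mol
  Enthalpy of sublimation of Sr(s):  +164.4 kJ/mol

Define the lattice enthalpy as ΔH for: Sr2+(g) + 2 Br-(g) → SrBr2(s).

ΔHf° = 1·ΔHsub + 1·(ΣIE) + 1·D(Br2) + 2·EA + U
-717.6 = 1·(+164.4) + 1·(+1613.7) + 1·(+223.8) + 2·(-324.6) + U
U = -717.6 − (+1352.7) = -2070.3 kJ/mol

U = -2070.3 kJ/mol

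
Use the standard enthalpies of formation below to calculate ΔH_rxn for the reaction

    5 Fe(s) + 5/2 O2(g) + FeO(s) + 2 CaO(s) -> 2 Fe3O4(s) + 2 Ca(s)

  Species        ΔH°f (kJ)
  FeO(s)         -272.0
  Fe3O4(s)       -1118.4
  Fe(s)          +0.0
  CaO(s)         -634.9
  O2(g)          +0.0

Products: 2·(-1118.4) + 2·(+0.0) = -2236.8
Reactants: 5·(+0.0) + 5/2·(+0.0) + 1·(-272.0) + 2·(-634.9) = -1541.8
ΔH_rxn = (-2236.8) − (-1541.8) = -695.0 kJ

ΔH_rxn = -695.0 kJ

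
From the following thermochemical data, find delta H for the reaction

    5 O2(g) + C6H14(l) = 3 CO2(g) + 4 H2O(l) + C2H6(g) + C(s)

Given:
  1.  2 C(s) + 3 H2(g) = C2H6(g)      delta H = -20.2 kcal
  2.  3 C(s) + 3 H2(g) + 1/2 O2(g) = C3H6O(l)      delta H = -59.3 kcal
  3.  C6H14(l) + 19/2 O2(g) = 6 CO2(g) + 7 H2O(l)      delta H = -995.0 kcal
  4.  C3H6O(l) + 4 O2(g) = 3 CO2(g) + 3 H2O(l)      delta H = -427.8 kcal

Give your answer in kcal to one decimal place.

delta H = -528.1 kcal

eq. 1 as written: -20.2 kcal
eq. 2 reversed: +59.3 kcal
eq. 3 as written: -995.0 kcal
eq. 4 reversed: +427.8 kcal
By Hess's law, delta H = (-20.2) + (+59.3) + (-995.0) + (+427.8) = -528.1 kcal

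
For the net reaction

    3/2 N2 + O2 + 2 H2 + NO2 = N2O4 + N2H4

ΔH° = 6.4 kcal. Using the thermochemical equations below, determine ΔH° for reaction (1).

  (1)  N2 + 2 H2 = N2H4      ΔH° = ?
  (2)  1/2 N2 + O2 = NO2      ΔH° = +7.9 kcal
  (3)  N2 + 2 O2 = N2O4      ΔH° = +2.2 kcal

(1) as written: contributes x
(2) reversed: -7.9 kcal
(3) as written: +2.2 kcal
+6.4 = (-7.9) + (+2.2) + x
x = (+6.4 − (-5.7)) / (1) = 12.1 kcal

ΔH° = 12.1 kcal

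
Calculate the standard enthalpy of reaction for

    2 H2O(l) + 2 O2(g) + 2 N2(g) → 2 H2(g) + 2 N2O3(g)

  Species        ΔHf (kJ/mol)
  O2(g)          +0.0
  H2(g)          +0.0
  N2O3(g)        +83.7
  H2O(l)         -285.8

ΔH_rxn = 739.0 kJ/mol

Products: 2·(+0.0) + 2·(+83.7) = +167.4
Reactants: 2·(-285.8) + 2·(+0.0) + 2·(+0.0) = -571.6
ΔH_rxn = (+167.4) − (-571.6) = 739.0 kJ/mol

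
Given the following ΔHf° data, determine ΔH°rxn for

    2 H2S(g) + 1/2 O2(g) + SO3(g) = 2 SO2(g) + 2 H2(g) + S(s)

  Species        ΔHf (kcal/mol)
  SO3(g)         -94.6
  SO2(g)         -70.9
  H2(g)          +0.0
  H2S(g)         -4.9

Products: 2·(-70.9) + 2·(+0.0) + 1·(+0.0) = -141.8
Reactants: 2·(-4.9) + 1/2·(+0.0) + 1·(-94.6) = -104.4
ΔH°rxn = (-141.8) − (-104.4) = -37.4 kcal/mol

ΔH°rxn = -37.4 kcal/mol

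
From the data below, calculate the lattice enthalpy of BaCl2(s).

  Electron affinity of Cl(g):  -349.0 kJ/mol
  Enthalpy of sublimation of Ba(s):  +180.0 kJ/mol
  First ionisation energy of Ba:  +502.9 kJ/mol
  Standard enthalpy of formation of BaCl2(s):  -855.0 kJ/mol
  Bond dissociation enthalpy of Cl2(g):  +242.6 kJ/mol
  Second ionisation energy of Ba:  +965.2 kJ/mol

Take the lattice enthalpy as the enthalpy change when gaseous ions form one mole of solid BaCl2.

ΔHf° = 1·ΔHsub + 1·(ΣIE) + 1·D(Cl2) + 2·EA + U
-855.0 = 1·(+180.0) + 1·(+1468.1) + 1·(+242.6) + 2·(-349.0) + U
U = -855.0 − (+1192.7) = -2047.7 kJ/mol

U = -2047.7 kJ/mol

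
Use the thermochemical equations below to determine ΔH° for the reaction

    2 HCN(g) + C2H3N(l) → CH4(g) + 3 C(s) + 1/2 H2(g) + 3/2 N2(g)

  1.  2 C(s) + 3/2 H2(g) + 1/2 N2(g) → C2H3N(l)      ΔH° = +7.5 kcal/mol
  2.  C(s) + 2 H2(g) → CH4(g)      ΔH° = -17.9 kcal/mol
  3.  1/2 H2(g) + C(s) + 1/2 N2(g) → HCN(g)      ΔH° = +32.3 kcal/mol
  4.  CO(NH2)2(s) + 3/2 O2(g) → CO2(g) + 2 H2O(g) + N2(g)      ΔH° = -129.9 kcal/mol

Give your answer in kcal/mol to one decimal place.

eq. 1 reversed: -7.5 kcal/mol
eq. 2 as written: -17.9 kcal/mol
eq. 3 reversed and × 2: (-2)·(+32.3) = -64.6 kcal/mol
eq. 4: not needed.
Summing the manipulated equations, ΔH° = (-7.5) + (-17.9) + (-64.6) = -90.0 kcal/mol

ΔH° = -90.0 kcal/mol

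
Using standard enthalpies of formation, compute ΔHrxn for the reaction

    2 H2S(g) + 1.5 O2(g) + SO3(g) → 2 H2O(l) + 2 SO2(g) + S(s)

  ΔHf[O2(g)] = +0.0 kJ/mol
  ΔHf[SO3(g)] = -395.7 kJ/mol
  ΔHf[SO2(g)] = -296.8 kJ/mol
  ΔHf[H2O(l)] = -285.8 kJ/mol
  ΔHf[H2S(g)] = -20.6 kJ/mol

ΔH°rxn = Σ nΔHf°(products) − Σ nΔHf°(reactants).
Products: 2·(-285.8) + 2·(-296.8) + 1·(+0.0) = -1165.2
Reactants: 2·(-20.6) + 3/2·(+0.0) + 1·(-395.7) = -436.9
ΔHrxn = (-1165.2) − (-436.9) = -728.3 kJ/mol

ΔHrxn = -728.3 kJ/mol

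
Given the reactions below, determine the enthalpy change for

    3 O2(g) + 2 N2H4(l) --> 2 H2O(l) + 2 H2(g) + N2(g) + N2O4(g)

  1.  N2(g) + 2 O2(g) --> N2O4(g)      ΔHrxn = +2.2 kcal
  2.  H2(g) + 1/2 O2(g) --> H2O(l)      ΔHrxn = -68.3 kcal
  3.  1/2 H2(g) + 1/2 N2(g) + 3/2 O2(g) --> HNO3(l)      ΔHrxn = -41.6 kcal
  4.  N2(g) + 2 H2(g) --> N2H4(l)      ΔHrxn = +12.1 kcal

ΔHrxn = -158.6 kcal

eq. 1 as written (N2O4(g) already on the product side): +2.2 kcal
eq. 2 × 2 (×2 to match 2 H2O(l) in the target): (2)·(-68.3) = -136.6 kcal
eq. 3: not needed (HNO3(l) appears nowhere else).
eq. 4 reversed and × 2 (N2H4(l) must end up as a reactant; scale by 2 for the 2 N2H4(l)): (-2)·(+12.1) = -24.2 kcal
ΔHrxn = (1)·(+2.2) + (2)·(-68.3) + (-2)·(+12.1) = -158.6 kcal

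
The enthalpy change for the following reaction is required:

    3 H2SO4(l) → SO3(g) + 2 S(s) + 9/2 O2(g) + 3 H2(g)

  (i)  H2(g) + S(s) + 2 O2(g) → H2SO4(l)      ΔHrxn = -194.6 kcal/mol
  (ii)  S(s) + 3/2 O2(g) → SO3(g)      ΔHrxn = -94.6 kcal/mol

ΔHrxn = 489.2 kcal/mol

(i) reversed and × 3 (reverse to put H2SO4(l) on the reactant side; scale by 3 for the 3 H2SO4(l)): (-3)·(-194.6) = +583.8 kcal/mol
(ii) as written (SO3(g) already on the product side): -94.6 kcal/mol
ΔHrxn = (+583.8) + (-94.6) = 489.2 kcal/mol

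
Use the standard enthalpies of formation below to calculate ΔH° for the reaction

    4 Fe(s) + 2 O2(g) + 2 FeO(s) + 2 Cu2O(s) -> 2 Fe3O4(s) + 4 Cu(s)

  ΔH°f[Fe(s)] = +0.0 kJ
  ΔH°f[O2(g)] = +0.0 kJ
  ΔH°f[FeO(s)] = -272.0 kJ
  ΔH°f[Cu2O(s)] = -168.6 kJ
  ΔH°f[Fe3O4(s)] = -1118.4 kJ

ΔH°rxn = Σ nΔHf°(products) − Σ nΔHf°(reactants).
Products: 2·(-1118.4) + 4·(+0.0) = -2236.8
Reactants: 4·(+0.0) + 2·(+0.0) + 2·(-272.0) + 2·(-168.6) = -881.2
ΔH° = (-2236.8) − (-881.2) = -1355.6 kJ

ΔH° = -1355.6 kJ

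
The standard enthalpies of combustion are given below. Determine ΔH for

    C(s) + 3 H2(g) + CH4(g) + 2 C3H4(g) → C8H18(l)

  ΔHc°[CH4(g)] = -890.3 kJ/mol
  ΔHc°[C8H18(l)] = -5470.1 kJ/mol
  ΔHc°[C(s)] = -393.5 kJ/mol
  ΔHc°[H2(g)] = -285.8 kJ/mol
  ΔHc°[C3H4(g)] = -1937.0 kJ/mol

ΔH = -545.1 kJ/mol

With combustion enthalpies, reactants minus products:
= [1·(-393.5) + 3·(-285.8) + 1·(-890.3) + 2·(-1937.0)] − [1·(-5470.1)]
= -545.1 kJ/mol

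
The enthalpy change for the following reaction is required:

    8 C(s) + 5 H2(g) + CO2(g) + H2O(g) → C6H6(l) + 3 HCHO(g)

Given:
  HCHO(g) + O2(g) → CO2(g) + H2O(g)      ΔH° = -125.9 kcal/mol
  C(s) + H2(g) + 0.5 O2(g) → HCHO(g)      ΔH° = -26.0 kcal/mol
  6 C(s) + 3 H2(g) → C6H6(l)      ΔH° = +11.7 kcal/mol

equation 1 reversed: +125.9 kcal/mol
equation 2 × 2: (2)·(-26.0) = -52.0 kcal/mol
equation 3 as written: +11.7 kcal/mol
Summing the manipulated equations, ΔH° = (+125.9) + (-52.0) + (+11.7) = 85.6 kcal/mol

ΔH° = 85.6 kcal/mol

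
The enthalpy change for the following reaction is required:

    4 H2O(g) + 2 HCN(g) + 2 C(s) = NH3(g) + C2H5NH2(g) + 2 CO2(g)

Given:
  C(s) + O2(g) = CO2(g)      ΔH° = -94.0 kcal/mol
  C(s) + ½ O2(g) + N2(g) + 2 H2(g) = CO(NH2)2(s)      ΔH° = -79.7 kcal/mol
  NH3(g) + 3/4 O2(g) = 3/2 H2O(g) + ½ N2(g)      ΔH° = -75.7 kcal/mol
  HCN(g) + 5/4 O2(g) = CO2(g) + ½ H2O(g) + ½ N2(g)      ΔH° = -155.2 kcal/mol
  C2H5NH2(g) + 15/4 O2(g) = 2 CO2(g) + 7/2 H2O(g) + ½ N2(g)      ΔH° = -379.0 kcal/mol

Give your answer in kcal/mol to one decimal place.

ΔH° = -43.7 kcal/mol

equation 1 × 2: (2)·(-94.0) = -188.0 kcal/mol
equation 2: not needed.
equation 3 reversed: +75.7 kcal/mol
equation 4 × 2: (2)·(-155.2) = -310.4 kcal/mol
equation 5 reversed: +379.0 kcal/mol
ΔH° = (-188.0) + (+75.7) + (-310.4) + (+379.0) = -43.7 kcal/mol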